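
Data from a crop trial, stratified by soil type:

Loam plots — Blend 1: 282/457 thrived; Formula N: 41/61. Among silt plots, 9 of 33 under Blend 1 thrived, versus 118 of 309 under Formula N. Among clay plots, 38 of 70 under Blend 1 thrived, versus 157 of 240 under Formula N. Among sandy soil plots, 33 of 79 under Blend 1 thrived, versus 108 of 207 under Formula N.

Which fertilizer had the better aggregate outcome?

Blend 1

Loam: Blend 1 282/457 = 61.7%, Formula N 41/61 = 67.2% → Formula N
Silt: Blend 1 9/33 = 27.3%, Formula N 118/309 = 38.2% → Formula N
Clay: Blend 1 38/70 = 54.3%, Formula N 157/240 = 65.4% → Formula N
Sandy soil: Blend 1 33/79 = 41.8%, Formula N 108/207 = 52.2% → Formula N
Overall: Blend 1 362/639 = 56.7%, Formula N 424/817 = 51.9% → Blend 1
(Formula N wins every soil group but Blend 1 wins overall — Formula N's plots skew toward the low-rate silt group.)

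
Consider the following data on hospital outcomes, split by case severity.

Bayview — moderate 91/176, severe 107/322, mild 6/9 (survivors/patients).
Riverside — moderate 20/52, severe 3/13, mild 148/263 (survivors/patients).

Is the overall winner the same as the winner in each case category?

Moderate: Bayview 91/176 = 51.7%, Riverside 20/52 = 38.5% → Bayview
Severe: Bayview 107/322 = 33.2%, Riverside 3/13 = 23.1% → Bayview
Mild: Bayview 6/9 = 66.7%, Riverside 148/263 = 56.3% → Bayview
Overall: Bayview 204/507 = 40.2%, Riverside 171/328 = 52.1% → Riverside
Bayview wins each case group but Riverside wins overall — the comparison reverses. Bayview's patients skew toward severe, which has a lower base rate.

No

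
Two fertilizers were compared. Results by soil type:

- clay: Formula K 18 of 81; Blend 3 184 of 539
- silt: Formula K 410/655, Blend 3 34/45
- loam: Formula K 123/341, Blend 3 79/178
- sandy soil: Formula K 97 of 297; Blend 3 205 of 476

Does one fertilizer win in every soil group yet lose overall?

Yes

Clay: Formula K 18/81 = 22.2%, Blend 3 184/539 = 34.1% → Blend 3
Silt: Formula K 410/655 = 62.6%, Blend 3 34/45 = 75.6% → Blend 3
Loam: Formula K 123/341 = 36.1%, Blend 3 79/178 = 44.4% → Blend 3
Sandy soil: Formula K 97/297 = 32.7%, Blend 3 205/476 = 43.1% → Blend 3
Overall: Formula K 648/1374 = 47.2%, Blend 3 502/1238 = 40.5% → Formula K
Blend 3 wins each soil group but Formula K wins overall — the comparison reverses. Blend 3's plots skew toward clay, which has a lower base rate.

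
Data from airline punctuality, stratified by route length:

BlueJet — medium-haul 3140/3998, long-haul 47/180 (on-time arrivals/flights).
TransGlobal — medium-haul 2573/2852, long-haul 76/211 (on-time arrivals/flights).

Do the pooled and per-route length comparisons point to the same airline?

Yes

Medium-haul: BlueJet 3140/3998 = 78.5%, TransGlobal 2573/2852 = 90.2% → TransGlobal
Long-haul: BlueJet 47/180 = 26.1%, TransGlobal 76/211 = 36.0% → TransGlobal
Overall: BlueJet 3187/4178 = 76.3%, TransGlobal 2649/3063 = 86.5% → TransGlobal
TransGlobal wins overall and in every route group — no reversal.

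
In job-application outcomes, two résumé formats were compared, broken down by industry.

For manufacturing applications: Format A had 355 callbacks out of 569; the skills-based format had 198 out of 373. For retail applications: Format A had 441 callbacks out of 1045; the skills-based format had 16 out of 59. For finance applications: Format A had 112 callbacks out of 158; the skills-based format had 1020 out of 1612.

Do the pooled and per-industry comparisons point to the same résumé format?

Manufacturing: Format A 355/569 = 62.4%, the skills-based format 198/373 = 53.1% → Format A
Retail: Format A 441/1045 = 42.2%, the skills-based format 16/59 = 27.1% → Format A
Finance: Format A 112/158 = 70.9%, the skills-based format 1020/1612 = 63.3% → Format A
Overall: Format A 908/1772 = 51.2%, the skills-based format 1234/2044 = 60.4% → the skills-based format
Format A wins each industry group but the skills-based format wins overall — the comparison reverses. Format A's applications skew toward retail, which has a lower base rate.

No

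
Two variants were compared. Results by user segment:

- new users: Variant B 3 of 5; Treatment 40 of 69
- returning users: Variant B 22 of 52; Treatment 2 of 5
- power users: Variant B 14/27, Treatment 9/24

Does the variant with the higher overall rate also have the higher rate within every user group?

No

New users: Variant B 3/5 = 60.0%, Treatment 40/69 = 58.0% → Variant B
Returning users: Variant B 22/52 = 42.3%, Treatment 2/5 = 40.0% → Variant B
Power users: Variant B 14/27 = 51.9%, Treatment 9/24 = 37.5% → Variant B
Overall: Variant B 39/84 = 46.4%, Treatment 51/98 = 52.0% → Treatment
Variant B wins each user group but Treatment wins overall — the comparison reverses. Variant B's views skew toward returning users, which has a lower base rate.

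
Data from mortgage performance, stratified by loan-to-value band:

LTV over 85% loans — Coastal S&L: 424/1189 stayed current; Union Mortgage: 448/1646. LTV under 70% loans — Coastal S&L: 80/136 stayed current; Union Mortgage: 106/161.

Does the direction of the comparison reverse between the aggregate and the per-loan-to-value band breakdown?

No

LTV over 85%: Coastal S&L 424/1189 = 35.7%, Union Mortgage 448/1646 = 27.2% → Coastal S&L
LTV under 70%: Coastal S&L 80/136 = 58.8%, Union Mortgage 106/161 = 65.8% → Union Mortgage
Overall: Coastal S&L 504/1325 = 38.0%, Union Mortgage 554/1807 = 30.7% → Coastal S&L
Neither sweeps: Coastal S&L wins 1 of 2 groups, Union Mortgage wins 1. Coastal S&L wins overall but not every group — no Simpson reversal.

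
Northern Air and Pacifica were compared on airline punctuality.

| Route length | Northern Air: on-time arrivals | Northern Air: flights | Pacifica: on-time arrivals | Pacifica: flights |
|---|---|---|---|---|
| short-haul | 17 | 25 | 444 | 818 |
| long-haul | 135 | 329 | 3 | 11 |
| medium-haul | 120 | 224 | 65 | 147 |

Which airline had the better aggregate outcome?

Pacifica

Short-haul: Northern Air 17/25 = 68.0%, Pacifica 444/818 = 54.3% → Northern Air
Long-haul: Northern Air 135/329 = 41.0%, Pacifica 3/11 = 27.3% → Northern Air
Medium-haul: Northern Air 120/224 = 53.6%, Pacifica 65/147 = 44.2% → Northern Air
Overall: Northern Air 272/578 = 47.1%, Pacifica 512/976 = 52.5% → Pacifica
(Northern Air wins every route group but Pacifica wins overall — Northern Air's flights skew toward the low-rate long-haul group.)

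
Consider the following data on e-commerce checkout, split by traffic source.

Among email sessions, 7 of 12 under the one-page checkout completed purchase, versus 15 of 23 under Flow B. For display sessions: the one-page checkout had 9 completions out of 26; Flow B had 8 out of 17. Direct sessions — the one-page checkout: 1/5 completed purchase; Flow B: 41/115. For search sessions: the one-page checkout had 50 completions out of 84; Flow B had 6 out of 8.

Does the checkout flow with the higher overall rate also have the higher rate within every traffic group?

Email: the one-page checkout 7/12 = 58.3%, Flow B 15/23 = 65.2% → Flow B
Display: the one-page checkout 9/26 = 34.6%, Flow B 8/17 = 47.1% → Flow B
Direct: the one-page checkout 1/5 = 20.0%, Flow B 41/115 = 35.7% → Flow B
Search: the one-page checkout 50/84 = 59.5%, Flow B 6/8 = 75.0% → Flow B
Overall: the one-page checkout 67/127 = 52.8%, Flow B 70/163 = 42.9% → the one-page checkout
Flow B wins each traffic group but the one-page checkout wins overall — the comparison reverses. Flow B's sessions skew toward direct, which has a lower base rate.

No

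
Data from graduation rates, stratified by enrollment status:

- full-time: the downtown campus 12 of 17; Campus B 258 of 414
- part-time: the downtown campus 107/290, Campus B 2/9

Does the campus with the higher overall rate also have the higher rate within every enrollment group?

Full-time: the downtown campus 12/17 = 70.6%, Campus B 258/414 = 62.3% → the downtown campus
Part-time: the downtown campus 107/290 = 36.9%, Campus B 2/9 = 22.2% → the downtown campus
Overall: the downtown campus 119/307 = 38.8%, Campus B 260/423 = 61.5% → Campus B
The downtown campus wins each enrollment group but Campus B wins overall — the comparison reverses. The downtown campus's students skew toward part-time, which has a lower base rate.

No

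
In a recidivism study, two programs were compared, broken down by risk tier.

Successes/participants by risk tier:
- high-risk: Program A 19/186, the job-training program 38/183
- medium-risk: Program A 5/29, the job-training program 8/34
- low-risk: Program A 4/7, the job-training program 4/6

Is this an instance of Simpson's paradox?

No

High-risk: Program A 19/186 = 10.2%, the job-training program 38/183 = 20.8% → the job-training program
Medium-risk: Program A 5/29 = 17.2%, the job-training program 8/34 = 23.5% → the job-training program
Low-risk: Program A 4/7 = 57.1%, the job-training program 4/6 = 66.7% → the job-training program
Overall: Program A 28/222 = 12.6%, the job-training program 50/223 = 22.4% → the job-training program
The job-training program wins overall and in every risk group — no reversal.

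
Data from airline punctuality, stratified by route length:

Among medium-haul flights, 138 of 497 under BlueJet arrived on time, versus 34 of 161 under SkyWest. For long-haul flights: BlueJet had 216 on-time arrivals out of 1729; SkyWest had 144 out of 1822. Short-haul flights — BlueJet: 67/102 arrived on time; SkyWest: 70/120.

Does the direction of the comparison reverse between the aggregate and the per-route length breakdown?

No

Medium-haul: BlueJet 138/497 = 27.8%, SkyWest 34/161 = 21.1% → BlueJet
Long-haul: BlueJet 216/1729 = 12.5%, SkyWest 144/1822 = 7.9% → BlueJet
Short-haul: BlueJet 67/102 = 65.7%, SkyWest 70/120 = 58.3% → BlueJet
Overall: BlueJet 421/2328 = 18.1%, SkyWest 248/2103 = 11.8% → BlueJet
BlueJet wins overall and in every route group — no reversal.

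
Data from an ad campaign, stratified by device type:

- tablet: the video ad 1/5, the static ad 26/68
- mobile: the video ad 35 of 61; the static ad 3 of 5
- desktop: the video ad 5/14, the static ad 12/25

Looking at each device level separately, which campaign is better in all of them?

Tablet: the video ad 1/5 = 20.0%, the static ad 26/68 = 38.2% → the static ad
Mobile: the video ad 35/61 = 57.4%, the static ad 3/5 = 60.0% → the static ad
Desktop: the video ad 5/14 = 35.7%, the static ad 12/25 = 48.0% → the static ad
The static ad has the higher rate in all 3 groups.

the static ad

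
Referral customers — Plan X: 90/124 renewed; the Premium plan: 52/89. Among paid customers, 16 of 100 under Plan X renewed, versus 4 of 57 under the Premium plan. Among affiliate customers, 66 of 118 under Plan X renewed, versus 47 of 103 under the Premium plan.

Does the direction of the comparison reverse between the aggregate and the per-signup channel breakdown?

No

Referral: Plan X 90/124 = 72.6%, the Premium plan 52/89 = 58.4% → Plan X
Paid: Plan X 16/100 = 16.0%, the Premium plan 4/57 = 7.0% → Plan X
Affiliate: Plan X 66/118 = 55.9%, the Premium plan 47/103 = 45.6% → Plan X
Overall: Plan X 172/342 = 50.3%, the Premium plan 103/249 = 41.4% → Plan X
Plan X wins overall and in every signup group — no reversal.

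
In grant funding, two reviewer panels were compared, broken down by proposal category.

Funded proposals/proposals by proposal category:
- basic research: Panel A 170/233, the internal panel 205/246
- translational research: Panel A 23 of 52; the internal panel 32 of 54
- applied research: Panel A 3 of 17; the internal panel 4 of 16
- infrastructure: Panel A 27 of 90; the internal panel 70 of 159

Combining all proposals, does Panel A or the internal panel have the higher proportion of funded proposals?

the internal panel

Basic research: Panel A 170/233 = 73.0%, the internal panel 205/246 = 83.3% → the internal panel
Translational research: Panel A 23/52 = 44.2%, the internal panel 32/54 = 59.3% → the internal panel
Applied research: Panel A 3/17 = 17.6%, the internal panel 4/16 = 25.0% → the internal panel
Infrastructure: Panel A 27/90 = 30.0%, the internal panel 70/159 = 44.0% → the internal panel
Overall: Panel A 223/392 = 56.9%, the internal panel 311/475 = 65.5% → the internal panel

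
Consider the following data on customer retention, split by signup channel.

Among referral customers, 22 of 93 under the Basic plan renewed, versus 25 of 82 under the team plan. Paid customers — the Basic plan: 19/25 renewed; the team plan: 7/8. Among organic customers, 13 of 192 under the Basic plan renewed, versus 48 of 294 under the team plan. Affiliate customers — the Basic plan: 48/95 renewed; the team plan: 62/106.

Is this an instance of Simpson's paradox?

Referral: the Basic plan 22/93 = 23.7%, the team plan 25/82 = 30.5% → the team plan
Paid: the Basic plan 19/25 = 76.0%, the team plan 7/8 = 87.5% → the team plan
Organic: the Basic plan 13/192 = 6.8%, the team plan 48/294 = 16.3% → the team plan
Affiliate: the Basic plan 48/95 = 50.5%, the team plan 62/106 = 58.5% → the team plan
Overall: the Basic plan 102/405 = 25.2%, the team plan 142/490 = 29.0% → the team plan
The team plan wins overall and in every signup group — no reversal.

No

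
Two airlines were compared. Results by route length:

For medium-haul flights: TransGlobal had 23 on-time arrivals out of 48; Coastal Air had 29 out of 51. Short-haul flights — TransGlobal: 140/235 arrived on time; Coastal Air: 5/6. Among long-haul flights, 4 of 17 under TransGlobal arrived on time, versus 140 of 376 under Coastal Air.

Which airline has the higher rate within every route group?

Coastal Air

Medium-haul: TransGlobal 23/48 = 47.9%, Coastal Air 29/51 = 56.9% → Coastal Air
Short-haul: TransGlobal 140/235 = 59.6%, Coastal Air 5/6 = 83.3% → Coastal Air
Long-haul: TransGlobal 4/17 = 23.5%, Coastal Air 140/376 = 37.2% → Coastal Air
Coastal Air has the higher rate in all 3 groups.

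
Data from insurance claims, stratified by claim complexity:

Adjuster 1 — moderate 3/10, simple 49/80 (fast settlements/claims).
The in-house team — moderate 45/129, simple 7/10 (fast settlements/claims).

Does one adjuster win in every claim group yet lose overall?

Yes

Moderate: Adjuster 1 3/10 = 30.0%, the in-house team 45/129 = 34.9% → the in-house team
Simple: Adjuster 1 49/80 = 61.2%, the in-house team 7/10 = 70.0% → the in-house team
Overall: Adjuster 1 52/90 = 57.8%, the in-house team 52/139 = 37.4% → Adjuster 1
The in-house team wins each claim group but Adjuster 1 wins overall — the comparison reverses. The in-house team's claims skew toward moderate, which has a lower base rate.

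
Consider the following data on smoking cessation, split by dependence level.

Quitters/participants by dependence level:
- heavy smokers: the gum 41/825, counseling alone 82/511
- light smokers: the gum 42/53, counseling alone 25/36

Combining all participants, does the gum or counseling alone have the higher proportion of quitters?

counseling alone

Heavy smokers: the gum 41/825 = 5.0%, counseling alone 82/511 = 16.0% → counseling alone
Light smokers: the gum 42/53 = 79.2%, counseling alone 25/36 = 69.4% → the gum
Overall: the gum 83/878 = 9.5%, counseling alone 107/547 = 19.6% → counseling alone
(Neither sweeps every dependence group, but counseling alone has the higher pooled rate.)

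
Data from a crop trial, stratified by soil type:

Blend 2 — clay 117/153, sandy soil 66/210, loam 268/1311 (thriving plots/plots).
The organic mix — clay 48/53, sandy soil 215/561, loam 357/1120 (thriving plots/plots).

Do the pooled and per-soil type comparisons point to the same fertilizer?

Clay: Blend 2 117/153 = 76.5%, the organic mix 48/53 = 90.6% → the organic mix
Sandy soil: Blend 2 66/210 = 31.4%, the organic mix 215/561 = 38.3% → the organic mix
Loam: Blend 2 268/1311 = 20.4%, the organic mix 357/1120 = 31.9% → the organic mix
Overall: Blend 2 451/1674 = 26.9%, the organic mix 620/1734 = 35.8% → the organic mix
The organic mix wins overall and in every soil group — no reversal.

Yes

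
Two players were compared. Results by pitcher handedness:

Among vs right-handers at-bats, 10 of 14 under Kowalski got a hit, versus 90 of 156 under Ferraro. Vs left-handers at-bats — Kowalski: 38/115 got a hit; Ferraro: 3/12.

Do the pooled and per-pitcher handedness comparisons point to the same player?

Vs right-handers: Kowalski 10/14 = 71.4%, Ferraro 90/156 = 57.7% → Kowalski
Vs left-handers: Kowalski 38/115 = 33.0%, Ferraro 3/12 = 25.0% → Kowalski
Overall: Kowalski 48/129 = 37.2%, Ferraro 93/168 = 55.4% → Ferraro
Kowalski wins each pitcher group but Ferraro wins overall — the comparison reverses. Kowalski's at-bats skew toward vs left-handers, which has a lower base rate.

No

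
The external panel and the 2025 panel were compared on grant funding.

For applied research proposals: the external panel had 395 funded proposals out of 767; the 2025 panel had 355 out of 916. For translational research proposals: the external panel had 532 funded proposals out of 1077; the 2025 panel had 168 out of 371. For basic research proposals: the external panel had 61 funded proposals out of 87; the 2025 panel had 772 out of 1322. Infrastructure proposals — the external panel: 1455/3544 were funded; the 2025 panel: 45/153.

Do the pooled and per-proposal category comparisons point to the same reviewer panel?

No

Applied research: the external panel 395/767 = 51.5%, the 2025 panel 355/916 = 38.8% → the external panel
Translational research: the external panel 532/1077 = 49.4%, the 2025 panel 168/371 = 45.3% → the external panel
Basic research: the external panel 61/87 = 70.1%, the 2025 panel 772/1322 = 58.4% → the external panel
Infrastructure: the external panel 1455/3544 = 41.1%, the 2025 panel 45/153 = 29.4% → the external panel
Overall: the external panel 2443/5475 = 44.6%, the 2025 panel 1340/2762 = 48.5% → the 2025 panel
The external panel wins each proposal group but the 2025 panel wins overall — the comparison reverses. The external panel's proposals skew toward infrastructure, which has a lower base rate.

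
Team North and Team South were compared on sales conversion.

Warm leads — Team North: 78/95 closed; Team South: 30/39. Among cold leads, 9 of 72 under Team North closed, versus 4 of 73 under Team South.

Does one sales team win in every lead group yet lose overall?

Warm: Team North 78/95 = 82.1%, Team South 30/39 = 76.9% → Team North
Cold: Team North 9/72 = 12.5%, Team South 4/73 = 5.5% → Team North
Overall: Team North 87/167 = 52.1%, Team South 34/112 = 30.4% → Team North
Team North wins overall and in every lead group — no reversal.

No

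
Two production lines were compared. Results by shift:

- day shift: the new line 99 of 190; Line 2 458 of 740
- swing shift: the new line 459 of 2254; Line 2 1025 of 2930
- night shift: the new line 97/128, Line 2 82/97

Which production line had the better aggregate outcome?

Day shift: the new line 99/190 = 52.1%, Line 2 458/740 = 61.9% → Line 2
Swing shift: the new line 459/2254 = 20.4%, Line 2 1025/2930 = 35.0% → Line 2
Night shift: the new line 97/128 = 75.8%, Line 2 82/97 = 84.5% → Line 2
Overall: the new line 655/2572 = 25.5%, Line 2 1565/3767 = 41.5% → Line 2

Line 2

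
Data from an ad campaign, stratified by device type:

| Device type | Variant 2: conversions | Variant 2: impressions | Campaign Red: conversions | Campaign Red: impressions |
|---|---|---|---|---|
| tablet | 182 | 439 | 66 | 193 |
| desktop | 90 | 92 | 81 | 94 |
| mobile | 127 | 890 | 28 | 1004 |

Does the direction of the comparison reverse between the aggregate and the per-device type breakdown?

No

Tablet: Variant 2 182/439 = 41.5%, Campaign Red 66/193 = 34.2% → Variant 2
Desktop: Variant 2 90/92 = 97.8%, Campaign Red 81/94 = 86.2% → Variant 2
Mobile: Variant 2 127/890 = 14.3%, Campaign Red 28/1004 = 2.8% → Variant 2
Overall: Variant 2 399/1421 = 28.1%, Campaign Red 175/1291 = 13.6% → Variant 2
Variant 2 wins overall and in every device group — no reversal.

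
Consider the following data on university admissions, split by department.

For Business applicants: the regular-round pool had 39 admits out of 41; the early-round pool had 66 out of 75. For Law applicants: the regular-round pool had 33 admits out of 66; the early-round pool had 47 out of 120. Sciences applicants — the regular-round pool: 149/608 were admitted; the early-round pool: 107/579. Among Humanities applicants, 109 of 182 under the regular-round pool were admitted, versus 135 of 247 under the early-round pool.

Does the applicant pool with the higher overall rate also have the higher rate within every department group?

Yes

Business: the regular-round pool 39/41 = 95.1%, the early-round pool 66/75 = 88.0% → the regular-round pool
Law: the regular-round pool 33/66 = 50.0%, the early-round pool 47/120 = 39.2% → the regular-round pool
Sciences: the regular-round pool 149/608 = 24.5%, the early-round pool 107/579 = 18.5% → the regular-round pool
Humanities: the regular-round pool 109/182 = 59.9%, the early-round pool 135/247 = 54.7% → the regular-round pool
Overall: the regular-round pool 330/897 = 36.8%, the early-round pool 355/1021 = 34.8% → the regular-round pool
The regular-round pool wins overall and in every department group — no reversal.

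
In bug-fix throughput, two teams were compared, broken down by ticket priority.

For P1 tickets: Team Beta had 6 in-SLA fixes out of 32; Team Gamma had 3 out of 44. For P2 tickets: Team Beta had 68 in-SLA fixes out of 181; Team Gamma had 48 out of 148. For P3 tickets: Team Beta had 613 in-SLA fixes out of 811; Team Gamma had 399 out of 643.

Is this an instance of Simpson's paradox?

No

P1: Team Beta 6/32 = 18.8%, Team Gamma 3/44 = 6.8% → Team Beta
P2: Team Beta 68/181 = 37.6%, Team Gamma 48/148 = 32.4% → Team Beta
P3: Team Beta 613/811 = 75.6%, Team Gamma 399/643 = 62.1% → Team Beta
Overall: Team Beta 687/1024 = 67.1%, Team Gamma 450/835 = 53.9% → Team Beta
Team Beta wins overall and in every ticket group — no reversal.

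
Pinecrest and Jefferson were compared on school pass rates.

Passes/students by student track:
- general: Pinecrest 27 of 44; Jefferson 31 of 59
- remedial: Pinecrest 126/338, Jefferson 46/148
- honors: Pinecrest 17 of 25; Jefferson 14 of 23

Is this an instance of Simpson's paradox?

No

General: Pinecrest 27/44 = 61.4%, Jefferson 31/59 = 52.5% → Pinecrest
Remedial: Pinecrest 126/338 = 37.3%, Jefferson 46/148 = 31.1% → Pinecrest
Honors: Pinecrest 17/25 = 68.0%, Jefferson 14/23 = 60.9% → Pinecrest
Overall: Pinecrest 170/407 = 41.8%, Jefferson 91/230 = 39.6% → Pinecrest
Pinecrest wins overall and in every student group — no reversal.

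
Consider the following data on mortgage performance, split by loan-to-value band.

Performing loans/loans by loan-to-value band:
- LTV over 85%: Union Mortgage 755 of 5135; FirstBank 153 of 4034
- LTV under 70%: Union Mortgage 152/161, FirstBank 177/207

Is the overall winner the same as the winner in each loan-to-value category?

LTV over 85%: Union Mortgage 755/5135 = 14.7%, FirstBank 153/4034 = 3.8% → Union Mortgage
LTV under 70%: Union Mortgage 152/161 = 94.4%, FirstBank 177/207 = 85.5% → Union Mortgage
Overall: Union Mortgage 907/5296 = 17.1%, FirstBank 330/4241 = 7.8% → Union Mortgage
Union Mortgage wins overall and in every loan-to-value group — no reversal.

Yes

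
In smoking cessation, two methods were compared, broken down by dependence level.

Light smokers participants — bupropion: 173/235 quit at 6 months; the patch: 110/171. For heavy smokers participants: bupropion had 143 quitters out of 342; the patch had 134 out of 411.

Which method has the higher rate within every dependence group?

bupropion

Light smokers: bupropion 173/235 = 73.6%, the patch 110/171 = 64.3% → bupropion
Heavy smokers: bupropion 143/342 = 41.8%, the patch 134/411 = 32.6% → bupropion
Bupropion has the higher rate in both groups.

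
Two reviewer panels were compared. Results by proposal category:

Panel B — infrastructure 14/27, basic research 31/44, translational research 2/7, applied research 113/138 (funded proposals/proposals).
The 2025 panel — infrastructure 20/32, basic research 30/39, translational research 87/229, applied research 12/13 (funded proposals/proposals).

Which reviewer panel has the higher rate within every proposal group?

the 2025 panel

Infrastructure: Panel B 14/27 = 51.9%, the 2025 panel 20/32 = 62.5% → the 2025 panel
Basic research: Panel B 31/44 = 70.5%, the 2025 panel 30/39 = 76.9% → the 2025 panel
Translational research: Panel B 2/7 = 28.6%, the 2025 panel 87/229 = 38.0% → the 2025 panel
Applied research: Panel B 113/138 = 81.9%, the 2025 panel 12/13 = 92.3% → the 2025 panel
The 2025 panel has the higher rate in all 4 groups.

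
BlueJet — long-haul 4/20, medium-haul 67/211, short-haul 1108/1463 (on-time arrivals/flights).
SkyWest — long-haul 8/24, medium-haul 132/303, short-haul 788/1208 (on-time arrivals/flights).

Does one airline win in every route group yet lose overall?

No

Long-haul: BlueJet 4/20 = 20.0%, SkyWest 8/24 = 33.3% → SkyWest
Medium-haul: BlueJet 67/211 = 31.8%, SkyWest 132/303 = 43.6% → SkyWest
Short-haul: BlueJet 1108/1463 = 75.7%, SkyWest 788/1208 = 65.2% → BlueJet
Overall: BlueJet 1179/1694 = 69.6%, SkyWest 928/1535 = 60.5% → BlueJet
Neither sweeps: BlueJet wins 1 of 3 groups, SkyWest wins 2. BlueJet wins overall but not every group — no Simpson reversal.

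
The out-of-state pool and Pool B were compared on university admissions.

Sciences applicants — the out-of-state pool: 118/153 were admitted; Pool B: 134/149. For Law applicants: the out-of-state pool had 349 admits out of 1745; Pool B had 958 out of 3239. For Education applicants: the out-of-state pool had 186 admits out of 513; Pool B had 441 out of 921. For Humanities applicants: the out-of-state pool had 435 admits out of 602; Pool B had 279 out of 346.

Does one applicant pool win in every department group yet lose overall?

Sciences: the out-of-state pool 118/153 = 77.1%, Pool B 134/149 = 89.9% → Pool B
Law: the out-of-state pool 349/1745 = 20.0%, Pool B 958/3239 = 29.6% → Pool B
Education: the out-of-state pool 186/513 = 36.3%, Pool B 441/921 = 47.9% → Pool B
Humanities: the out-of-state pool 435/602 = 72.3%, Pool B 279/346 = 80.6% → Pool B
Overall: the out-of-state pool 1088/3013 = 36.1%, Pool B 1812/4655 = 38.9% → Pool B
Pool B wins overall and in every department group — no reversal.

No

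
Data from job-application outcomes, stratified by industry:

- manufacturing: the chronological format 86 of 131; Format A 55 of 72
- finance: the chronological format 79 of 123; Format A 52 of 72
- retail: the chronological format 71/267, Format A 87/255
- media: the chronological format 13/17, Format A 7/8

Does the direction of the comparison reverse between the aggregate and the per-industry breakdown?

No

Manufacturing: the chronological format 86/131 = 65.6%, Format A 55/72 = 76.4% → Format A
Finance: the chronological format 79/123 = 64.2%, Format A 52/72 = 72.2% → Format A
Retail: the chronological format 71/267 = 26.6%, Format A 87/255 = 34.1% → Format A
Media: the chronological format 13/17 = 76.5%, Format A 7/8 = 87.5% → Format A
Overall: the chronological format 249/538 = 46.3%, Format A 201/407 = 49.4% → Format A
Format A wins overall and in every industry group — no reversal.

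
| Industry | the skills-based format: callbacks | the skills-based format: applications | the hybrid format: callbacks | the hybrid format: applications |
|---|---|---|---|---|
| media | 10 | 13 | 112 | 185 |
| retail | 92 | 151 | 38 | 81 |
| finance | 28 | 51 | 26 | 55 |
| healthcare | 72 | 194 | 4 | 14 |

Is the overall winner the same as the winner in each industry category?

No

Media: the skills-based format 10/13 = 76.9%, the hybrid format 112/185 = 60.5% → the skills-based format
Retail: the skills-based format 92/151 = 60.9%, the hybrid format 38/81 = 46.9% → the skills-based format
Finance: the skills-based format 28/51 = 54.9%, the hybrid format 26/55 = 47.3% → the skills-based format
Healthcare: the skills-based format 72/194 = 37.1%, the hybrid format 4/14 = 28.6% → the skills-based format
Overall: the skills-based format 202/409 = 49.4%, the hybrid format 180/335 = 53.7% → the hybrid format
The skills-based format wins each industry group but the hybrid format wins overall — the comparison reverses. The skills-based format's applications skew toward healthcare, which has a lower base rate.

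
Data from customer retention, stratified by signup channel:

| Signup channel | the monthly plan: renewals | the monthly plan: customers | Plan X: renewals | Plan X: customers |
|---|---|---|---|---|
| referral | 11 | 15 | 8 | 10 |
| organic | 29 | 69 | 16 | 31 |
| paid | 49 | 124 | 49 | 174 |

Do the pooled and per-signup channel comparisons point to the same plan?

Referral: the monthly plan 11/15 = 73.3%, Plan X 8/10 = 80.0% → Plan X
Organic: the monthly plan 29/69 = 42.0%, Plan X 16/31 = 51.6% → Plan X
Paid: the monthly plan 49/124 = 39.5%, Plan X 49/174 = 28.2% → the monthly plan
Overall: the monthly plan 89/208 = 42.8%, Plan X 73/215 = 34.0% → the monthly plan
Neither sweeps: the monthly plan wins 1 of 3 groups, Plan X wins 2. The monthly plan wins overall but not every group — no Simpson reversal.

No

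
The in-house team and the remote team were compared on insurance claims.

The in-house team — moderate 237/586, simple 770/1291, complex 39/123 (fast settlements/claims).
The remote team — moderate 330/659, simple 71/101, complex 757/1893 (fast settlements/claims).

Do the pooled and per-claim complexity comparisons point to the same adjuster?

No

Moderate: the in-house team 237/586 = 40.4%, the remote team 330/659 = 50.1% → the remote team
Simple: the in-house team 770/1291 = 59.6%, the remote team 71/101 = 70.3% → the remote team
Complex: the in-house team 39/123 = 31.7%, the remote team 757/1893 = 40.0% → the remote team
Overall: the in-house team 1046/2000 = 52.3%, the remote team 1158/2653 = 43.6% → the in-house team
The remote team wins each claim group but the in-house team wins overall — the comparison reverses. The remote team's claims skew toward complex, which has a lower base rate.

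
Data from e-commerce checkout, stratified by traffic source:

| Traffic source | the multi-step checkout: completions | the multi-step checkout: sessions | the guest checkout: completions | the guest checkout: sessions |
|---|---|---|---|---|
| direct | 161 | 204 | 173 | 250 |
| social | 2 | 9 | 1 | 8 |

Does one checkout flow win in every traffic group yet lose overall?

Direct: the multi-step checkout 161/204 = 78.9%, the guest checkout 173/250 = 69.2% → the multi-step checkout
Social: the multi-step checkout 2/9 = 22.2%, the guest checkout 1/8 = 12.5% → the multi-step checkout
Overall: the multi-step checkout 163/213 = 76.5%, the guest checkout 174/258 = 67.4% → the multi-step checkout
The multi-step checkout wins overall and in every traffic group — no reversal.

No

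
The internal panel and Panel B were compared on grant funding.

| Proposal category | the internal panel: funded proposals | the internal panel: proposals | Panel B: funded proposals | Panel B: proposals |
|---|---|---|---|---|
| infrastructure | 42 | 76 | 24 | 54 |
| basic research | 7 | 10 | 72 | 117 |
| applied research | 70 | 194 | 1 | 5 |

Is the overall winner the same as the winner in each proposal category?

No

Infrastructure: the internal panel 42/76 = 55.3%, Panel B 24/54 = 44.4% → the internal panel
Basic research: the internal panel 7/10 = 70.0%, Panel B 72/117 = 61.5% → the internal panel
Applied research: the internal panel 70/194 = 36.1%, Panel B 1/5 = 20.0% → the internal panel
Overall: the internal panel 119/280 = 42.5%, Panel B 97/176 = 55.1% → Panel B
The internal panel wins each proposal group but Panel B wins overall — the comparison reverses. The internal panel's proposals skew toward applied research, which has a lower base rate.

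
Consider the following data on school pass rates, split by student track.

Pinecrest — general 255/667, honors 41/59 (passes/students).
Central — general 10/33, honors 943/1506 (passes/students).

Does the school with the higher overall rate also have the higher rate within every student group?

General: Pinecrest 255/667 = 38.2%, Central 10/33 = 30.3% → Pinecrest
Honors: Pinecrest 41/59 = 69.5%, Central 943/1506 = 62.6% → Pinecrest
Overall: Pinecrest 296/726 = 40.8%, Central 953/1539 = 61.9% → Central
Pinecrest wins each student group but Central wins overall — the comparison reverses. Pinecrest's students skew toward general, which has a lower base rate.

No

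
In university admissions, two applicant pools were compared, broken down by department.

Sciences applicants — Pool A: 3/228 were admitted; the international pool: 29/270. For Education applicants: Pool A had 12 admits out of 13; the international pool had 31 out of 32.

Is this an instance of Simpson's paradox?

No

Sciences: Pool A 3/228 = 1.3%, the international pool 29/270 = 10.7% → the international pool
Education: Pool A 12/13 = 92.3%, the international pool 31/32 = 96.9% → the international pool
Overall: Pool A 15/241 = 6.2%, the international pool 60/302 = 19.9% → the international pool
The international pool wins overall and in every department group — no reversal.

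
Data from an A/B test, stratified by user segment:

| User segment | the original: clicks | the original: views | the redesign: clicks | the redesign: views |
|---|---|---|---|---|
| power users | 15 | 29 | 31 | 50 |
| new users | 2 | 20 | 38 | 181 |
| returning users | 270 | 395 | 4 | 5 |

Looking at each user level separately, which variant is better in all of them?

Power users: the original 15/29 = 51.7%, the redesign 31/50 = 62.0% → the redesign
New users: the original 2/20 = 10.0%, the redesign 38/181 = 21.0% → the redesign
Returning users: the original 270/395 = 68.4%, the redesign 4/5 = 80.0% → the redesign
The redesign has the higher rate in all 3 groups.

the redesign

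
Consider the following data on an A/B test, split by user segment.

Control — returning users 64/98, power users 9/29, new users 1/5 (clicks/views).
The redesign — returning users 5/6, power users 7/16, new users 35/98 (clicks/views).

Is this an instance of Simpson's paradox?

Returning users: Control 64/98 = 65.3%, the redesign 5/6 = 83.3% → the redesign
Power users: Control 9/29 = 31.0%, the redesign 7/16 = 43.8% → the redesign
New users: Control 1/5 = 20.0%, the redesign 35/98 = 35.7% → the redesign
Overall: Control 74/132 = 56.1%, the redesign 47/120 = 39.2% → Control
The redesign wins each user group but Control wins overall — the comparison reverses. The redesign's views skew toward new users, which has a lower base rate.

Yes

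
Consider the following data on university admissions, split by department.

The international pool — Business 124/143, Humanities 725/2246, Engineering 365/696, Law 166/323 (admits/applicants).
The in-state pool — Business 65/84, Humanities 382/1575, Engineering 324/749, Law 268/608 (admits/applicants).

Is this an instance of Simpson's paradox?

No

Business: the international pool 124/143 = 86.7%, the in-state pool 65/84 = 77.4% → the international pool
Humanities: the international pool 725/2246 = 32.3%, the in-state pool 382/1575 = 24.3% → the international pool
Engineering: the international pool 365/696 = 52.4%, the in-state pool 324/749 = 43.3% → the international pool
Law: the international pool 166/323 = 51.4%, the in-state pool 268/608 = 44.1% → the international pool
Overall: the international pool 1380/3408 = 40.5%, the in-state pool 1039/3016 = 34.4% → the international pool
The international pool wins overall and in every department group — no reversal.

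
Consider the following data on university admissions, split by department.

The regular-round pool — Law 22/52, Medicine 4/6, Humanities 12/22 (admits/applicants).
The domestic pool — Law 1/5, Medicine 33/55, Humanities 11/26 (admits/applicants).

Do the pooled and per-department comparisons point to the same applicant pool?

No

Law: the regular-round pool 22/52 = 42.3%, the domestic pool 1/5 = 20.0% → the regular-round pool
Medicine: the regular-round pool 4/6 = 66.7%, the domestic pool 33/55 = 60.0% → the regular-round pool
Humanities: the regular-round pool 12/22 = 54.5%, the domestic pool 11/26 = 42.3% → the regular-round pool
Overall: the regular-round pool 38/80 = 47.5%, the domestic pool 45/86 = 52.3% → the domestic pool
The regular-round pool wins each department group but the domestic pool wins overall — the comparison reverses. The regular-round pool's applicants skew toward Law, which has a lower base rate.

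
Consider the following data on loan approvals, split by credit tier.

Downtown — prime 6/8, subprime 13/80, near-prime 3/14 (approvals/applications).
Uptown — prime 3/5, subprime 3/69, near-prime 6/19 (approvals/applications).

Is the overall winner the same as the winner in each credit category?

Prime: Downtown 6/8 = 75.0%, Uptown 3/5 = 60.0% → Downtown
Subprime: Downtown 13/80 = 16.2%, Uptown 3/69 = 4.3% → Downtown
Near-prime: Downtown 3/14 = 21.4%, Uptown 6/19 = 31.6% → Uptown
Overall: Downtown 22/102 = 21.6%, Uptown 12/93 = 12.9% → Downtown
Neither sweeps: Downtown wins 2 of 3 groups, Uptown wins 1. Downtown wins overall but not every group — no Simpson reversal.

No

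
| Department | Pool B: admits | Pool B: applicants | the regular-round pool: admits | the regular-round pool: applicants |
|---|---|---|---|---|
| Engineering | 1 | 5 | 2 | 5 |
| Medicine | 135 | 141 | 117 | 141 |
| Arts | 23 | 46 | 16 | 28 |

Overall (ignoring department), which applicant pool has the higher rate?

Pool B

Engineering: Pool B 1/5 = 20.0%, the regular-round pool 2/5 = 40.0% → the regular-round pool
Medicine: Pool B 135/141 = 95.7%, the regular-round pool 117/141 = 83.0% → Pool B
Arts: Pool B 23/46 = 50.0%, the regular-round pool 16/28 = 57.1% → the regular-round pool
Overall: Pool B 159/192 = 82.8%, the regular-round pool 135/174 = 77.6% → Pool B
(Neither sweeps every department group, but Pool B has the higher pooled rate.)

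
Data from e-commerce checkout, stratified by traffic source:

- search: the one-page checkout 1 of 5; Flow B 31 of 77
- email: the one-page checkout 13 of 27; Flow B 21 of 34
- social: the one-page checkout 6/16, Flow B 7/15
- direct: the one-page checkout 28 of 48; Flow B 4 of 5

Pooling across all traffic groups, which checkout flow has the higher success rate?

the one-page checkout

Search: the one-page checkout 1/5 = 20.0%, Flow B 31/77 = 40.3% → Flow B
Email: the one-page checkout 13/27 = 48.1%, Flow B 21/34 = 61.8% → Flow B
Social: the one-page checkout 6/16 = 37.5%, Flow B 7/15 = 46.7% → Flow B
Direct: the one-page checkout 28/48 = 58.3%, Flow B 4/5 = 80.0% → Flow B
Overall: the one-page checkout 48/96 = 50.0%, Flow B 63/131 = 48.1% → the one-page checkout
(Flow B wins every traffic group but the one-page checkout wins overall — Flow B's sessions skew toward the low-rate search group.)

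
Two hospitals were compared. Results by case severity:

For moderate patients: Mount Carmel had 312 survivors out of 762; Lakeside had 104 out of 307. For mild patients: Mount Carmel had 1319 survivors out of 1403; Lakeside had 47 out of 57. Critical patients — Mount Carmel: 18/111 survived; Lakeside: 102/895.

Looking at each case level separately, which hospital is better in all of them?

Moderate: Mount Carmel 312/762 = 40.9%, Lakeside 104/307 = 33.9% → Mount Carmel
Mild: Mount Carmel 1319/1403 = 94.0%, Lakeside 47/57 = 82.5% → Mount Carmel
Critical: Mount Carmel 18/111 = 16.2%, Lakeside 102/895 = 11.4% → Mount Carmel
Mount Carmel has the higher rate in all 3 groups.

Mount Carmel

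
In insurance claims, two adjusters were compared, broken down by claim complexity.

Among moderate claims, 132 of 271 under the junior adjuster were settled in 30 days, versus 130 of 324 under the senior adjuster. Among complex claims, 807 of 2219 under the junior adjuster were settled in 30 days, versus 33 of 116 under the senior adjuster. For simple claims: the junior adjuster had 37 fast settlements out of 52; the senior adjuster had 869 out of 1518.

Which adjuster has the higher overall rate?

the senior adjuster

Moderate: the junior adjuster 132/271 = 48.7%, the senior adjuster 130/324 = 40.1% → the junior adjuster
Complex: the junior adjuster 807/2219 = 36.4%, the senior adjuster 33/116 = 28.4% → the junior adjuster
Simple: the junior adjuster 37/52 = 71.2%, the senior adjuster 869/1518 = 57.2% → the junior adjuster
Overall: the junior adjuster 976/2542 = 38.4%, the senior adjuster 1032/1958 = 52.7% → the senior adjuster
(The junior adjuster wins every claim group but the senior adjuster wins overall — the junior adjuster's claims skew toward the low-rate complex group.)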